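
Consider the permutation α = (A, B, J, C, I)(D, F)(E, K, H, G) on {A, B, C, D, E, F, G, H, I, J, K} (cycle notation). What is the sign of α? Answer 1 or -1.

1

The cycle lengths are 5, 4, 2.
A cycle is odd iff its length is even; α has 2 even-length cycles, so sgn(α) = (−1)^2 and α is even.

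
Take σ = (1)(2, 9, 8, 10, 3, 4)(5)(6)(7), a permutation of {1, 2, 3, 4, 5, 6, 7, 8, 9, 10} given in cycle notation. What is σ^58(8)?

2

8 lies in the 6-cycle (2, 9, 8, 10, 3, 4).
Since the cycle has length 6, σ^58 acts on it the same as σ^4 (58 mod 6 = 4).
Advancing 4 steps from 8: 8 → 10 → 3 → 4 → 2.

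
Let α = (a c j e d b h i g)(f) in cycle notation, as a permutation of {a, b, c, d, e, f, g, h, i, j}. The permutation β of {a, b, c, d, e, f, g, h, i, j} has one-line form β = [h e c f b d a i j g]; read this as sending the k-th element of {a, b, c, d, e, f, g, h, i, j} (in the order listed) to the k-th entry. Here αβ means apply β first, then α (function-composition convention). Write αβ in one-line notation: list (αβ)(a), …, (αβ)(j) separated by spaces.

i d j f h b c g e a

Chase each element through β then α: a → h → i; b → e → d; c → c → j; d → f → f; e → b → h; f → d → b; g → a → c; h → i → g; i → j → e; j → g → a.
Collecting the images, αβ = [i d j f h b c g e a].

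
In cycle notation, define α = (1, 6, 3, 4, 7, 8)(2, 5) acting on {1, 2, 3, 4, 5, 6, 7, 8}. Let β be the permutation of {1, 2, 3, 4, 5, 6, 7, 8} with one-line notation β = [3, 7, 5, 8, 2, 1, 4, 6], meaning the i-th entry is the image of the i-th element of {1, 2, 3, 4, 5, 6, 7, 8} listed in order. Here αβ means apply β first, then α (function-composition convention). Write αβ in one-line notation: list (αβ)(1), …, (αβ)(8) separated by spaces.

(αβ)(x) = α(β(x)). Computing each image: α(β(1)) = α(3) = 4, α(β(2)) = α(7) = 8, α(β(3)) = α(5) = 2, α(β(4)) = α(8) = 1, α(β(5)) = α(2) = 5, α(β(6)) = α(1) = 6, α(β(7)) = α(4) = 7, α(β(8)) = α(6) = 3.
Hence αβ = [4 8 2 1 5 6 7 3].

4 8 2 1 5 6 7 3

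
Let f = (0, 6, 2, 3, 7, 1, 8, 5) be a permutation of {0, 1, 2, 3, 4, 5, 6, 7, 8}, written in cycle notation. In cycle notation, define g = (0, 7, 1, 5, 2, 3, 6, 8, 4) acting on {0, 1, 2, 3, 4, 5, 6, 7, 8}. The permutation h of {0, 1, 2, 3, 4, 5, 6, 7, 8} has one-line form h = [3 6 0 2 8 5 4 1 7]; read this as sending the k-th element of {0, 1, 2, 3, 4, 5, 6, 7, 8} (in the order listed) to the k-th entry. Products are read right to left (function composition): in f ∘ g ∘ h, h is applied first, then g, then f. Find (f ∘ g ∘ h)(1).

5

Apply the permutations in order: h(1) = 6, then g(6) = 8, then f(8) = 5. So (f ∘ g ∘ h)(1) = 5.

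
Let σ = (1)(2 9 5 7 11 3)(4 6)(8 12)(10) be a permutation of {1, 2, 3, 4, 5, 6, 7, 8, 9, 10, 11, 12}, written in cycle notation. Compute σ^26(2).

2 lies in the 6-cycle (2 9 5 7 11 3).
On a 6-cycle, σ^6 is the identity, so σ^26 = σ^2 there (26 ≡ 2 mod 6).
Stepping 2 places around the cycle: 2 → 9 → 5.

5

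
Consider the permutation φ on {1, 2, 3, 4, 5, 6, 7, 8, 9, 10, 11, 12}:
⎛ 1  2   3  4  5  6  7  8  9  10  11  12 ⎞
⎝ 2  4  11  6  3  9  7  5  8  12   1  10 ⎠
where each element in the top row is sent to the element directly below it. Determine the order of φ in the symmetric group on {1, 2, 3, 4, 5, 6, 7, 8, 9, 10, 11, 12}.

18

The disjoint-cycle form of φ has cycle lengths 9, 2, 1.
Since disjoint cycles commute, ord(φ) = lcm(9, 2) = 18.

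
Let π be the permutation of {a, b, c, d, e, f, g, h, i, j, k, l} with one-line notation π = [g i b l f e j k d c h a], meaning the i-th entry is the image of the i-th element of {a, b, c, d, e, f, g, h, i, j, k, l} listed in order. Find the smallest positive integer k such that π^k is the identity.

Writing π as disjoint cycles, the cycle lengths are 8, 2, 2.
The order of π is the least common multiple of its cycle lengths: lcm(8, 2, 2) = 8.

8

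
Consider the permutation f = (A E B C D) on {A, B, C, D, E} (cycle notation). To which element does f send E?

In the cycle (A E B C D), E is followed by B, so f(E) = B.

B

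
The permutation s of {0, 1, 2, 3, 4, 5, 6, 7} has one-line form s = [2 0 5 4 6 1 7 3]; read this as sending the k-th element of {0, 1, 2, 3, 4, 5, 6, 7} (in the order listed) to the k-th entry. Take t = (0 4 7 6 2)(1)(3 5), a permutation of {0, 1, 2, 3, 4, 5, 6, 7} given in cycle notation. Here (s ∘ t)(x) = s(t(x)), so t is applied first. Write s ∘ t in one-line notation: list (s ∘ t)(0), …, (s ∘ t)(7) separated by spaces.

Chase each element through t then s: 0 → 4 → 6; 1 → 1 → 0; 2 → 0 → 2; 3 → 5 → 1; 4 → 7 → 3; 5 → 3 → 4; 6 → 2 → 5; 7 → 6 → 7.
Collecting the images, s ∘ t = [6 0 2 1 3 4 5 7].

6 0 2 1 3 4 5 7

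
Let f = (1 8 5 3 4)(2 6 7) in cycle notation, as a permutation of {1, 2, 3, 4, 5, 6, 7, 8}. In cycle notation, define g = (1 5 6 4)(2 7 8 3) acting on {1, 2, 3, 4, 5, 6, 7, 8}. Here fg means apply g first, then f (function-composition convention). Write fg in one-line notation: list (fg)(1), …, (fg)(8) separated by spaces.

(fg)(x) = f(g(x)). Computing each image: f(g(1)) = f(5) = 3, f(g(2)) = f(7) = 2, f(g(3)) = f(2) = 6, f(g(4)) = f(1) = 8, f(g(5)) = f(6) = 7, f(g(6)) = f(4) = 1, f(g(7)) = f(8) = 5, f(g(8)) = f(3) = 4.
Hence fg = [3 2 6 8 7 1 5 4].

3 2 6 8 7 1 5 4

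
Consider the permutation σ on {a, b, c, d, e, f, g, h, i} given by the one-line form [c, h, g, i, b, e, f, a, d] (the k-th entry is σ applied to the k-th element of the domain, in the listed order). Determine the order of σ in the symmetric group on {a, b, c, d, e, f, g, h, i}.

14

The disjoint-cycle form of σ has cycle lengths 7, 2.
The order of σ is the least common multiple of its cycle lengths: lcm(7, 2) = 14.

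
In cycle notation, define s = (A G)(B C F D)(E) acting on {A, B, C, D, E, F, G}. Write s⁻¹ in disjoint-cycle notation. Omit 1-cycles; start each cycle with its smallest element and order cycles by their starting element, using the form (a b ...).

Inverting a permutation written in cycle notation just reverses the order within every cycle.
Reversing each cycle of s and rotating so the smallest element leads gives (A G)(B D F C).

(A G)(B D F C)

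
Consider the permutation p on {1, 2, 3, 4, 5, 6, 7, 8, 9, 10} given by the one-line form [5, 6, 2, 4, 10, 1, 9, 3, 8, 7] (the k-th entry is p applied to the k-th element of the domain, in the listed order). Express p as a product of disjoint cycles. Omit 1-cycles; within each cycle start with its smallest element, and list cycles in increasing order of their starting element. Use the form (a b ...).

(1 5 10 7 9 8 3 2 6)

Iterating p from 1 gives 1 → 5 → 10 → 7 → 9 → 8 → 3 → 2 → 6 → 1; that is the 9-cycle (1 5 10 7 9 8 3 2 6).
Repeating from the next unused element and collecting all non-trivial cycles gives (1 5 10 7 9 8 3 2 6).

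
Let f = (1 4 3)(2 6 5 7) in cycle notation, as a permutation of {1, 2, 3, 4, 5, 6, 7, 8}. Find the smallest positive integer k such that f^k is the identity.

12

The cycle type of f is (4, 3, 1).
Since disjoint cycles commute, ord(f) = lcm(4, 3) = 12.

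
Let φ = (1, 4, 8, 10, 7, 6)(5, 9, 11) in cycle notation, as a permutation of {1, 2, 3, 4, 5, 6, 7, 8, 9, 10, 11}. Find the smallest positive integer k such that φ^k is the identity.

The disjoint cycles have lengths 6, 3, 1, 1.
Since disjoint cycles commute, ord(φ) = lcm(6, 3) = 6.

6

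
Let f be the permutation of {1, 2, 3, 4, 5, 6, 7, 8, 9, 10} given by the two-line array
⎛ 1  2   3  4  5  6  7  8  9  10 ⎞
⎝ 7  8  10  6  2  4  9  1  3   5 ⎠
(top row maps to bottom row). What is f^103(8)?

Tracing 8 → 1 → … returns to 8 after 8 steps, so 8 lies in an 8-cycle (1 7 9 3 10 5 2 8).
Powers repeat with period 8 on this cycle, and 103 mod 8 = 7, so f^103(8) = f^7(8).
Advancing 7 steps from 8: 8 → 1 → 7 → 9 → 3 → 10 → 5 → 2.

2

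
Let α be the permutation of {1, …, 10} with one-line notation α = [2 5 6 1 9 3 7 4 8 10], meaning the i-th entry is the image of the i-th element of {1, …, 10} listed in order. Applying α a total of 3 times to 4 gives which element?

Tracing 4 → 1 → … returns to 4 after 6 steps, so 4 lies in a 6-cycle (1, 2, 5, 9, 8, 4).
Stepping 3 places around the cycle: 4 → 1 → 2 → 5.

5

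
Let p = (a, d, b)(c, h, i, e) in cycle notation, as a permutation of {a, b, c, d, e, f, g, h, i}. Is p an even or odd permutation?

The cycle lengths are 4, 3, 1, 1.
A cycle is odd iff its length is even; p has 1 even-length cycle, so sgn(p) = (−1)^1 and p is odd.

odd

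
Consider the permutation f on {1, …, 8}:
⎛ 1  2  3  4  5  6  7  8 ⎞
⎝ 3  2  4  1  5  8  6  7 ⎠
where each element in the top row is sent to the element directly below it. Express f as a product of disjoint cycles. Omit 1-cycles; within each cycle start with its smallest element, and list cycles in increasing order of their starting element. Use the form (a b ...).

Start at 1 and follow images: 1 → 3 → 4 → 1, giving the cycle (1 3 4).
Continuing from each remaining unvisited element yields (1 3 4)(6 8 7).

(1 3 4)(6 8 7)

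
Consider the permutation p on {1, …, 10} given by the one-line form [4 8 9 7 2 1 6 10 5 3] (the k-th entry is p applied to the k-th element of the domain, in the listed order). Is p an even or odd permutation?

even

In disjoint-cycle form the cycle lengths are 6, 4.
A cycle is odd iff its length is even; p has 2 even-length cycles, so sgn(p) = (−1)^2 and p is even.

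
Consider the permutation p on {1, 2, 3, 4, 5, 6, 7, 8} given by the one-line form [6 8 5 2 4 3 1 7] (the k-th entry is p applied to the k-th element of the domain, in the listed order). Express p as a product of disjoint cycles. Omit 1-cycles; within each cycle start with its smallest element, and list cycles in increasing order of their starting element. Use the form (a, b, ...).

(1, 6, 3, 5, 4, 2, 8, 7)

From 1: 1 → 6 → 3 → 5 → 4 → 2 → 8 → 7 → 1, closing the cycle (1, 6, 3, 5, 4, 2, 8, 7).
Continuing from each remaining unvisited element yields (1, 6, 3, 5, 4, 2, 8, 7).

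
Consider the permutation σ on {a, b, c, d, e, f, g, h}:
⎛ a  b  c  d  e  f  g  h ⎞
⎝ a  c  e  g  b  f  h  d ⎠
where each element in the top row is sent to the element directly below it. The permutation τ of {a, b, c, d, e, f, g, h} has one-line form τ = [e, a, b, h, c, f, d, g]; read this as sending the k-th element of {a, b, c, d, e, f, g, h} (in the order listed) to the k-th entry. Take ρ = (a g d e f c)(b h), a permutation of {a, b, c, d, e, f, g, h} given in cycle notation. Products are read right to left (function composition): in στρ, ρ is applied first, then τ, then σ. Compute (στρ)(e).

f

(στρ)(e) = σ(τ(ρ(e))). ρ(e) = f, then τ(f) = f, then σ(f) = f, so the result is f.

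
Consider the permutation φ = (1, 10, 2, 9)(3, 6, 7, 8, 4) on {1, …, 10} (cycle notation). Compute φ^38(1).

2

1 lies in the 4-cycle (1, 10, 2, 9).
Powers repeat with period 4 on this cycle, and 38 mod 4 = 2, so φ^38(1) = φ^2(1).
Advancing 2 steps from 1: 1 → 10 → 2.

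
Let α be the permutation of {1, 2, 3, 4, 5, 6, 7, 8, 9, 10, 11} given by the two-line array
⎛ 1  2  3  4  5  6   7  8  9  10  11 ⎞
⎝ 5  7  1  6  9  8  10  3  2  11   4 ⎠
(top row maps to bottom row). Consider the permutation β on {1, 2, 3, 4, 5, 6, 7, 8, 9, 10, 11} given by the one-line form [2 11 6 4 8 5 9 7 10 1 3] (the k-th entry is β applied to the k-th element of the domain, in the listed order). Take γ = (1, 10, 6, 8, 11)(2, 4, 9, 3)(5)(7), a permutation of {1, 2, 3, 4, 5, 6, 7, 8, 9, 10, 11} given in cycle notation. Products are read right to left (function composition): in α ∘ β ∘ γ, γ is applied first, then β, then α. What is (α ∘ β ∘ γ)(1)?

5

Chase 1: γ(1) = 10; β(10) = 1; α(1) = 5. Hence (α ∘ β ∘ γ)(1) = 5.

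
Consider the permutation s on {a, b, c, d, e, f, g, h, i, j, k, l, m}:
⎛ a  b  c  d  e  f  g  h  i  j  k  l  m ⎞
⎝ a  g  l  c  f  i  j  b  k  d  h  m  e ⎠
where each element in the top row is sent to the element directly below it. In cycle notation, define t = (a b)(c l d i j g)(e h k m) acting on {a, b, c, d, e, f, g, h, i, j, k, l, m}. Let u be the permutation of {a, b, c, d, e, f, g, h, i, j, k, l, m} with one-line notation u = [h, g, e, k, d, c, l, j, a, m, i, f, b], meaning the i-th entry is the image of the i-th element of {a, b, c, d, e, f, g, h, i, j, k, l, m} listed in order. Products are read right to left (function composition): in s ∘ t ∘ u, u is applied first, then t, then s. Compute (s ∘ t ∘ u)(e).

k

Apply the permutations in order: u(e) = d, then t(d) = i, then s(i) = k. So (s ∘ t ∘ u)(e) = k.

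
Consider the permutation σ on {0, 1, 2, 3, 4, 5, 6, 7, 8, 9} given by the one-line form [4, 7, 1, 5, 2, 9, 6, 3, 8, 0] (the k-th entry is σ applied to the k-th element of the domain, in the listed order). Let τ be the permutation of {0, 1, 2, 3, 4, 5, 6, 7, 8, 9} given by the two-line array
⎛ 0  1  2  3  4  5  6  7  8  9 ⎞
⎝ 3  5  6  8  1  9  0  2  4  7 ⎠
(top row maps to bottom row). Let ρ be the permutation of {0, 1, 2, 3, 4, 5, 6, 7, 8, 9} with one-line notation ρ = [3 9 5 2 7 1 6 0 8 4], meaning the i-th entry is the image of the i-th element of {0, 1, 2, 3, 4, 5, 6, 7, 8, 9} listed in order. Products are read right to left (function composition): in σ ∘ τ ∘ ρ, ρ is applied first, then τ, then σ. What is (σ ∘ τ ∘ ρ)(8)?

Chase 8: ρ(8) = 8; τ(8) = 4; σ(4) = 2. Hence (σ ∘ τ ∘ ρ)(8) = 2.

2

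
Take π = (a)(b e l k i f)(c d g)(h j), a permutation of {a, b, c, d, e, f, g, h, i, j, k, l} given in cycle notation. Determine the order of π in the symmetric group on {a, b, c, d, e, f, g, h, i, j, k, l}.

6

The disjoint cycles have lengths 6, 3, 2, 1.
The order is lcm(6, 3, 2) = 6.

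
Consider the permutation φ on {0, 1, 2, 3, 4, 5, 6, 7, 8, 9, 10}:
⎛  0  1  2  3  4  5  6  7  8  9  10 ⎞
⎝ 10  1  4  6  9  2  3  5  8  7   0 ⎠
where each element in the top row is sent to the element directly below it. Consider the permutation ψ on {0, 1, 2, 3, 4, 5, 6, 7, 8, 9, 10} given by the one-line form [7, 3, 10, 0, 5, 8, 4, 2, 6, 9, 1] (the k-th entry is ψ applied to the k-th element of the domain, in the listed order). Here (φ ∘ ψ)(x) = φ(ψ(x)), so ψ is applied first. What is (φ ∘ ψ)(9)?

ψ(9) = 9, then φ(9) = 7; composing gives (φ ∘ ψ)(9) = 7.

7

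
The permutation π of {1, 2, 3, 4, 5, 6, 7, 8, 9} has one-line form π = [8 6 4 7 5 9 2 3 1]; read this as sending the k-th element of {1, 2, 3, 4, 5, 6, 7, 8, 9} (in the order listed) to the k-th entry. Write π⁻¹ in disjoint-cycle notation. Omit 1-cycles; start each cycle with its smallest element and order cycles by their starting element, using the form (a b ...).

First write π in disjoint cycles: (1 8 3 4 7 2 6 9).
Reversing each cycle (and rotating so the smallest element leads) gives π⁻¹ = (1 9 6 2 7 4 3 8).

(1 9 6 2 7 4 3 8)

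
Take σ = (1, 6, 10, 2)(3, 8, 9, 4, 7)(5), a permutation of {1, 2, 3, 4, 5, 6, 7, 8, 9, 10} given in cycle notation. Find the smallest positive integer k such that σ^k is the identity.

20

The cycle type of σ is (5, 4, 1).
The order is lcm(5, 4) = 20.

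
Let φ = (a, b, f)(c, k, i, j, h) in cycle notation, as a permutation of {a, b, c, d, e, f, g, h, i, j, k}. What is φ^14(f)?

f lies in the 3-cycle (a, b, f).
Since the cycle has length 3, φ^14 acts on it the same as φ^2 (14 mod 3 = 2).
Stepping 2 places around the cycle: f → a → b.

b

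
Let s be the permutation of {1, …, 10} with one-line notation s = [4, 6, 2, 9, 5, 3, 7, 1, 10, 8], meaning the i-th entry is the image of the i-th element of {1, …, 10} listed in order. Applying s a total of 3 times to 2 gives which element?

Tracing 2 → 6 → … returns to 2 after 3 steps, so 2 lies in a 3-cycle (2, 6, 3).
Powers repeat with period 3 on this cycle, and 3 mod 3 = 0, so s^3(2) = s^0(2).
So s^3(2) = 2.

2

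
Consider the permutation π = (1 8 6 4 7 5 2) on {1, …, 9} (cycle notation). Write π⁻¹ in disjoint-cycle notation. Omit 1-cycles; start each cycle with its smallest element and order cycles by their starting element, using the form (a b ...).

The inverse reverses each cycle.
After reversing and putting each cycle's least element first, π⁻¹ = (1 2 5 7 4 6 8).

(1 2 5 7 4 6 8)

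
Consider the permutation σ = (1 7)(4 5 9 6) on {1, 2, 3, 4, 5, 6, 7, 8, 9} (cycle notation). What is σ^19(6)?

9

6 lies in the 4-cycle (4 5 9 6).
Powers repeat with period 4 on this cycle, and 19 mod 4 = 3, so σ^19(6) = σ^3(6).
Stepping 3 places around the cycle: 6 → 4 → 5 → 9.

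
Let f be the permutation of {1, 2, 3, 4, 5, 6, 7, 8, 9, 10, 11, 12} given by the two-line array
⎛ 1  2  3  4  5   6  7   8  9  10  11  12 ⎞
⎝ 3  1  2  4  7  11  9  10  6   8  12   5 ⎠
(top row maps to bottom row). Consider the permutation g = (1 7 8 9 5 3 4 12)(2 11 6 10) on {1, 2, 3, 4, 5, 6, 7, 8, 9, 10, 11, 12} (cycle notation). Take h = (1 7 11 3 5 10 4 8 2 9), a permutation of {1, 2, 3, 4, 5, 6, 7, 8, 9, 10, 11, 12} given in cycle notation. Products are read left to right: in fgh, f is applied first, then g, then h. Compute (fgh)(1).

Chase 1: f(1) = 3; g(3) = 4; h(4) = 8. Hence (fgh)(1) = 8.

8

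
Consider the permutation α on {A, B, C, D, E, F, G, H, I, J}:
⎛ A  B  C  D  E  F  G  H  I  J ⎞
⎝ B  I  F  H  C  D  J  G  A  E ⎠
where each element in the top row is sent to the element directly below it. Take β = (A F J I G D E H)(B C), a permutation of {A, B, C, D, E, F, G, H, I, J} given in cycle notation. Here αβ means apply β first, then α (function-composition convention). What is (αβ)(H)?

(αβ)(H) = α(β(H)). β(H) = A, then α(A) = B. So (αβ)(H) = B.

B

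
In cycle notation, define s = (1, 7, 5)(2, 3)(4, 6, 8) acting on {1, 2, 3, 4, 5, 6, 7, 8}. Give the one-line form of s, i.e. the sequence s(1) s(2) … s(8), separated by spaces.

7 3 2 6 1 8 5 4

Reading each image from the cycles: 1↦7, 2↦3, 3↦2, 4↦6, 5↦1, 6↦8, 7↦5, 8↦4.
So the one-line form is 7 3 2 6 1 8 5 4.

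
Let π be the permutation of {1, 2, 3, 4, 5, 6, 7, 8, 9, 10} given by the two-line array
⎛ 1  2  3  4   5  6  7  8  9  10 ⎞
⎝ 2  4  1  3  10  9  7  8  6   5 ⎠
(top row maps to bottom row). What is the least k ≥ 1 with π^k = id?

Writing π as disjoint cycles, the cycle lengths are 4, 2, 2, 1, 1.
The order is lcm(4, 2, 2) = 4.

4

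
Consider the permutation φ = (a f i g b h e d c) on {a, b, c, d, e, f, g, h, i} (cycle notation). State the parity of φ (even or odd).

even

The cycle lengths are 9.
A cycle is odd iff its length is even; φ has 0 even-length cycles, so sgn(φ) = (−1)^0 and φ is even.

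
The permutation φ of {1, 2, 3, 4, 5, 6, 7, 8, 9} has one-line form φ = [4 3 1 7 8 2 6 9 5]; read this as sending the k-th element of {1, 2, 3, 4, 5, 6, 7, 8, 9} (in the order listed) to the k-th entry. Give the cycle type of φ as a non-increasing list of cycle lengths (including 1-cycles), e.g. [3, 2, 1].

[6, 3]

The disjoint cycles are (1 4 7 6 2 3)(5 8 9), with lengths 6, 3 in non-increasing order.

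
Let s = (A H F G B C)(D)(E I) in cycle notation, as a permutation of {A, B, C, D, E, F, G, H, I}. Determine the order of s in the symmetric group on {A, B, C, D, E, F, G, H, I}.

The disjoint cycles have lengths 6, 2, 1.
Since disjoint cycles commute, ord(s) = lcm(6, 2) = 6.

6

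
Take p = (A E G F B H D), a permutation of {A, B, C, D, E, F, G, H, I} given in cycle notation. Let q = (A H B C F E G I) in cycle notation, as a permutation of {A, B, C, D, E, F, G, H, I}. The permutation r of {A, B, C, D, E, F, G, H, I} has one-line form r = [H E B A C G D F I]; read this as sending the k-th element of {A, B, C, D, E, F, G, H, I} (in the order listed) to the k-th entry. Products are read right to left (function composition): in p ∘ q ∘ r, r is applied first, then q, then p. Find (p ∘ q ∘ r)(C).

(p ∘ q ∘ r)(C) = p(q(r(C))). r(C) = B, then q(B) = C, then p(C) = C, so the result is C.

C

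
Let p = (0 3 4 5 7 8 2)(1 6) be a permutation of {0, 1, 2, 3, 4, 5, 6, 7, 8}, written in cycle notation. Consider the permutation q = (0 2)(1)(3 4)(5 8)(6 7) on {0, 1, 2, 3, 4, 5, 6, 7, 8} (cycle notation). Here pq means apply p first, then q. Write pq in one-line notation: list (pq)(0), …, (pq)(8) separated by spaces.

4 7 2 3 8 6 1 5 0

For each element, apply p then q: 0 → 3 → 4; 1 → 6 → 7; 2 → 0 → 2; 3 → 4 → 3; 4 → 5 → 8; 5 → 7 → 6; 6 → 1 → 1; 7 → 8 → 5; 8 → 2 → 0.
Collecting the images, pq = [4 7 2 3 8 6 1 5 0].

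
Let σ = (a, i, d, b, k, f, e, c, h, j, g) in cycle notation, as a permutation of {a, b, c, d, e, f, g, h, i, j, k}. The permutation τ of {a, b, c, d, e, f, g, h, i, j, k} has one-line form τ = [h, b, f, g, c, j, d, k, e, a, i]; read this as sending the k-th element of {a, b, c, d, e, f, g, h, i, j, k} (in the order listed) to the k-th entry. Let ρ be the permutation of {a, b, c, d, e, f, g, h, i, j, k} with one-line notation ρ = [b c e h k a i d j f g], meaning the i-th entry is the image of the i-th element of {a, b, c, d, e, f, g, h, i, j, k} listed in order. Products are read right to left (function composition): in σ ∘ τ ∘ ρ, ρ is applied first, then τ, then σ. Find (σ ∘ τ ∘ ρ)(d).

f

(σ ∘ τ ∘ ρ)(d) = σ(τ(ρ(d))). ρ(d) = h, then τ(h) = k, then σ(k) = f, so the result is f.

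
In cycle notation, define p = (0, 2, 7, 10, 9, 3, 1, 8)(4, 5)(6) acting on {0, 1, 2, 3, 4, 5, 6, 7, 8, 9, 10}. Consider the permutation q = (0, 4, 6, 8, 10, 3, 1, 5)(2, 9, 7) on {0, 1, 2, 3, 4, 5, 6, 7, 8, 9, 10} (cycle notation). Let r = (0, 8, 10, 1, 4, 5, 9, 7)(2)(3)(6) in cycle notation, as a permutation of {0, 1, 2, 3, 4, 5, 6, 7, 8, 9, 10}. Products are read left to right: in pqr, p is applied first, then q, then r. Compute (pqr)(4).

8

(pqr)(4) = r(q(p(4))). p(4) = 5, then q(5) = 0, then r(0) = 8, so the result is 8.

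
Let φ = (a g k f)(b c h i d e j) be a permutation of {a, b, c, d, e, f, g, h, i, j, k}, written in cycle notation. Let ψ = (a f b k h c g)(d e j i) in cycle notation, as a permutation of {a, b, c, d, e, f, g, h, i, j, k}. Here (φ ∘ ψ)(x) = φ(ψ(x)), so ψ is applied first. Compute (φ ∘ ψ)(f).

c

(φ ∘ ψ)(f) = φ(ψ(f)). ψ(f) = b, then φ(b) = c. So (φ ∘ ψ)(f) = c.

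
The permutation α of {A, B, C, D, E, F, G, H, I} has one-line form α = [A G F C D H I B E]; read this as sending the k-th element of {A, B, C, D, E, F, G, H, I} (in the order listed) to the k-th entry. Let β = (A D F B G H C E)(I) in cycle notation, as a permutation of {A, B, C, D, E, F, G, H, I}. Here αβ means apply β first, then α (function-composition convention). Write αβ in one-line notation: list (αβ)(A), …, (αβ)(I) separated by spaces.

C I D H A G B F E

(αβ)(x) = α(β(x)). Computing each image: α(β(A)) = α(D) = C, α(β(B)) = α(G) = I, α(β(C)) = α(E) = D, α(β(D)) = α(F) = H, α(β(E)) = α(A) = A, α(β(F)) = α(B) = G, α(β(G)) = α(H) = B, α(β(H)) = α(C) = F, α(β(I)) = α(I) = E.
Hence αβ = [C I D H A G B F E].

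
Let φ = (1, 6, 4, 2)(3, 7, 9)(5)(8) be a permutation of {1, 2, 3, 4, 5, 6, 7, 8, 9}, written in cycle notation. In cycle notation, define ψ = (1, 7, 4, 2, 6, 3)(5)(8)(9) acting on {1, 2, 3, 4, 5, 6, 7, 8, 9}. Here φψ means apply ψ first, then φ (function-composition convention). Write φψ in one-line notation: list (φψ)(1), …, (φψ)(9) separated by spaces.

9 4 6 1 5 7 2 8 3

(φψ)(x) = φ(ψ(x)). Computing each image: φ(ψ(1)) = φ(7) = 9, φ(ψ(2)) = φ(6) = 4, φ(ψ(3)) = φ(1) = 6, φ(ψ(4)) = φ(2) = 1, φ(ψ(5)) = φ(5) = 5, φ(ψ(6)) = φ(3) = 7, φ(ψ(7)) = φ(4) = 2, φ(ψ(8)) = φ(8) = 8, φ(ψ(9)) = φ(9) = 3.
Hence φψ = [9 4 6 1 5 7 2 8 3].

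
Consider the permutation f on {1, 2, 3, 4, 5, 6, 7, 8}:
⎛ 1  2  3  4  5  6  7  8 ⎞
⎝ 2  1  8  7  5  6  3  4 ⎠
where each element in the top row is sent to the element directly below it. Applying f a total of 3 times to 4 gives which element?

8

Tracing 4 → 7 → … returns to 4 after 4 steps, so 4 lies in a 4-cycle (3 8 4 7).
Stepping 3 places around the cycle: 4 → 7 → 3 → 8.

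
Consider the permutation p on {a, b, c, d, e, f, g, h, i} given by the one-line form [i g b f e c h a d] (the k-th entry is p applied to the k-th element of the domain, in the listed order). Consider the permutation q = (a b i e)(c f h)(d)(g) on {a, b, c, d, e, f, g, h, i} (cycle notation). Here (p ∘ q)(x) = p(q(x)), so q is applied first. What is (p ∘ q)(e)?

i

(p ∘ q)(e) = p(q(e)). q(e) = a, then p(a) = i. So (p ∘ q)(e) = i.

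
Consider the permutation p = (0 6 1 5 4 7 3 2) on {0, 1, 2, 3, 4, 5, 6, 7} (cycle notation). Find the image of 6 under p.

6 appears in (0 6 1 5 4 7 3 2); the next entry (wrapping around) is 1.

1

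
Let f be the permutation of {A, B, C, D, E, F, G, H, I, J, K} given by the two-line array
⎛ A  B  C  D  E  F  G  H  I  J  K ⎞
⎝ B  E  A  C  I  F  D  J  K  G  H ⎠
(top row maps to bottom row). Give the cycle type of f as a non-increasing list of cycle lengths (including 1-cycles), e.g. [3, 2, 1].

The disjoint cycles are (A B E I K H J G D C)(F), with lengths 10, 1 in non-increasing order.

[10, 1]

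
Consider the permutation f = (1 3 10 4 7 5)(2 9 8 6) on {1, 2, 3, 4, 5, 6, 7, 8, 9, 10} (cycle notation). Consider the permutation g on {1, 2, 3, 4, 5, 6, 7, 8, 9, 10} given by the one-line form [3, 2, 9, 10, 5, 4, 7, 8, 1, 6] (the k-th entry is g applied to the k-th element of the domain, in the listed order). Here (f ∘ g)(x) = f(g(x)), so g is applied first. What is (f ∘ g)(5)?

1

g(5) = 5, then f(5) = 1; composing gives (f ∘ g)(5) = 1.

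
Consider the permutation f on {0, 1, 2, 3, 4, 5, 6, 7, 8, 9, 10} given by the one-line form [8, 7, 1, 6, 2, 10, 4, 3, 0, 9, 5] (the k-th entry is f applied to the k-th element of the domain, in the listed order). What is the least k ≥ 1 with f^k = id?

6

The disjoint-cycle form of f has cycle lengths 6, 2, 2, 1.
Since disjoint cycles commute, ord(f) = lcm(6, 2, 2) = 6.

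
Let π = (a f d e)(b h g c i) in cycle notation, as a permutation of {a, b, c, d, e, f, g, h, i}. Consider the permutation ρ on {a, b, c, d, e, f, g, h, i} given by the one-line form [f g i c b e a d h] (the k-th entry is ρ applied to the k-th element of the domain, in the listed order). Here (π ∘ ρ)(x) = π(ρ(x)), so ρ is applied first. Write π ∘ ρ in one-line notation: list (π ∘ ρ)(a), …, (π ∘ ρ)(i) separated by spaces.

d c b i h a f e g

(π ∘ ρ)(x) = π(ρ(x)). Computing each image: π(ρ(a)) = π(f) = d, π(ρ(b)) = π(g) = c, π(ρ(c)) = π(i) = b, π(ρ(d)) = π(c) = i, π(ρ(e)) = π(b) = h, π(ρ(f)) = π(e) = a, π(ρ(g)) = π(a) = f, π(ρ(h)) = π(d) = e, π(ρ(i)) = π(h) = g.
Hence π ∘ ρ = [d c b i h a f e g].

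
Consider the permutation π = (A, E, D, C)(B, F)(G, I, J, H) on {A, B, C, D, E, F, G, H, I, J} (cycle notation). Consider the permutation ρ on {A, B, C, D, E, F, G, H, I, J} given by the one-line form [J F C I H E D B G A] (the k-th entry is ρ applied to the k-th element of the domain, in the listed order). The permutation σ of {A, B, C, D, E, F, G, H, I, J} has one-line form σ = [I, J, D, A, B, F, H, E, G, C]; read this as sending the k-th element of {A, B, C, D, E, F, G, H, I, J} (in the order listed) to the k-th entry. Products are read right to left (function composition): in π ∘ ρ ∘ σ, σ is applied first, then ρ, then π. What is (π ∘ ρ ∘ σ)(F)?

(π ∘ ρ ∘ σ)(F) = π(ρ(σ(F))). σ(F) = F, then ρ(F) = E, then π(E) = D, so the result is D.

D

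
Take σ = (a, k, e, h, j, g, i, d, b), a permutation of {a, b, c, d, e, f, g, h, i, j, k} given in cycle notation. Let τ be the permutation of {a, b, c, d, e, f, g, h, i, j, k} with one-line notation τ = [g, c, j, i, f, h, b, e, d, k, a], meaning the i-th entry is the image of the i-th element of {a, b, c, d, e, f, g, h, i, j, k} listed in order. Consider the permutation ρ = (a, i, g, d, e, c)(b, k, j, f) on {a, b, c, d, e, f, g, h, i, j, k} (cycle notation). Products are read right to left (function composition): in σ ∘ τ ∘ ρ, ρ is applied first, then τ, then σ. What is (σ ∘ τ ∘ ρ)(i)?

a

(σ ∘ τ ∘ ρ)(i) = σ(τ(ρ(i))). ρ(i) = g, then τ(g) = b, then σ(b) = a, so the result is a.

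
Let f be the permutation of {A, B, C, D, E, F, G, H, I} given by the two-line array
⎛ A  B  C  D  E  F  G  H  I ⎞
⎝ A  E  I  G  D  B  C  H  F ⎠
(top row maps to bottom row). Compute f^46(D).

F

Tracing D → G → … returns to D after 7 steps, so D lies in a 7-cycle (B E D G C I F).
Since the cycle has length 7, f^46 acts on it the same as f^4 (46 mod 7 = 4).
Advancing 4 steps from D: D → G → C → I → F.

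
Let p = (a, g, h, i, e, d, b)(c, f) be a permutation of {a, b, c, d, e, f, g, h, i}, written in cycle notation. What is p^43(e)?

e lies in the 7-cycle (a, g, h, i, e, d, b).
Since the cycle has length 7, p^43 acts on it the same as p^1 (43 mod 7 = 1).
Advancing 1 step from e: e → d.

d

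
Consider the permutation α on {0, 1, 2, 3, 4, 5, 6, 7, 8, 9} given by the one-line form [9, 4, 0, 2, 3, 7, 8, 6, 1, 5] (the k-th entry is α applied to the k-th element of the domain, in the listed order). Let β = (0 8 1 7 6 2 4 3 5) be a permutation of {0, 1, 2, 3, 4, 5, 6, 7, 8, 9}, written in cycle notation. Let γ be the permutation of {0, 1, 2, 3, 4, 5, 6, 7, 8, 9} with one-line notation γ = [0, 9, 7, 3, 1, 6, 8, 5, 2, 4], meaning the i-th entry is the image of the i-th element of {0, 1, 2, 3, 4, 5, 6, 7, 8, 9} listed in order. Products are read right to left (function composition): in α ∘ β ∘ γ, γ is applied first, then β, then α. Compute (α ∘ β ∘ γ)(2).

Chase 2: γ(2) = 7; β(7) = 6; α(6) = 8. Hence (α ∘ β ∘ γ)(2) = 8.

8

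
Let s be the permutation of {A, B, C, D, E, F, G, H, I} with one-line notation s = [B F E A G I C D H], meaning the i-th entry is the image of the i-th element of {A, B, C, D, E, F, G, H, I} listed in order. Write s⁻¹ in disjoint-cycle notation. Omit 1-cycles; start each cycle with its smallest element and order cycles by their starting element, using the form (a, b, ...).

First write s in disjoint cycles: (A, B, F, I, H, D)(C, E, G).
Reversing each cycle (and rotating so the smallest element leads) gives s⁻¹ = (A, D, H, I, F, B)(C, G, E).

(A, D, H, I, F, B)(C, G, E)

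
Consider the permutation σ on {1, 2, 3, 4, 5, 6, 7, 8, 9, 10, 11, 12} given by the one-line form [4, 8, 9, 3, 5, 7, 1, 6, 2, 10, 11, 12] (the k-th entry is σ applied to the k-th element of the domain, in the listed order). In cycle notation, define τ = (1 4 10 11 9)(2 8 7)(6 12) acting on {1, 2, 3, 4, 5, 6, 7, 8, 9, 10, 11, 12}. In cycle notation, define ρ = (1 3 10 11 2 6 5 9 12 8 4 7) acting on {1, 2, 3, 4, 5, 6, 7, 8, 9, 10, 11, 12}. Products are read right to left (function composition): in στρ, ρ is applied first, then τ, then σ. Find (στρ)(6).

5

Apply the permutations in order: ρ(6) = 5, then τ(5) = 5, then σ(5) = 5. So (στρ)(6) = 5.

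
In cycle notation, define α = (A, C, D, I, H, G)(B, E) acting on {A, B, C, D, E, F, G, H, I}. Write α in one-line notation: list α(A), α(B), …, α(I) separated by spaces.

C E D I B F A G H

Reading each image from the cycles: A↦C, B↦E, C↦D, D↦I, E↦B, F↦F, G↦A, H↦G, I↦H.
So the one-line form is C E D I B F A G H.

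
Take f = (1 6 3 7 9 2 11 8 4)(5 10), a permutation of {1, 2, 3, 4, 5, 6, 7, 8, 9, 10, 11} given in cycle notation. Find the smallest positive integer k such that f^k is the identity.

18

The disjoint cycles have lengths 9, 2.
Since disjoint cycles commute, ord(f) = lcm(9, 2) = 18.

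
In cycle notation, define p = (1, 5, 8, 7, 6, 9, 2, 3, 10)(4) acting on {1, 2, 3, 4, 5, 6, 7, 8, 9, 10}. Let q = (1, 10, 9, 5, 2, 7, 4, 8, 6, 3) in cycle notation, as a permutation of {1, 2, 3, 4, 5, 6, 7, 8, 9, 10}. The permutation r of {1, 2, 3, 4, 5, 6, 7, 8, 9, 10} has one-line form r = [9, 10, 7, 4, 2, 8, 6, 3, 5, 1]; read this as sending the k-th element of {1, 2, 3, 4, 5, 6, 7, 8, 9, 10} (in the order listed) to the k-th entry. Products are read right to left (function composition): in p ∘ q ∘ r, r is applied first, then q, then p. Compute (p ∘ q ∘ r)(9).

3

Apply the permutations in order: r(9) = 5, then q(5) = 2, then p(2) = 3. So (p ∘ q ∘ r)(9) = 3.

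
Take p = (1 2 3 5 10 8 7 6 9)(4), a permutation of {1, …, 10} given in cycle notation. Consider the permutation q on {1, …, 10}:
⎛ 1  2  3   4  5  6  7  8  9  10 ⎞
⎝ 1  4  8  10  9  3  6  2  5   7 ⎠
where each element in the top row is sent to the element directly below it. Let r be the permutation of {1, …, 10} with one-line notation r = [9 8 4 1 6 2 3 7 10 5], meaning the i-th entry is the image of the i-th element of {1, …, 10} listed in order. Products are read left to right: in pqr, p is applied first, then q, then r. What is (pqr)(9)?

9

Chase 9: p(9) = 1; q(1) = 1; r(1) = 9. Hence (pqr)(9) = 9.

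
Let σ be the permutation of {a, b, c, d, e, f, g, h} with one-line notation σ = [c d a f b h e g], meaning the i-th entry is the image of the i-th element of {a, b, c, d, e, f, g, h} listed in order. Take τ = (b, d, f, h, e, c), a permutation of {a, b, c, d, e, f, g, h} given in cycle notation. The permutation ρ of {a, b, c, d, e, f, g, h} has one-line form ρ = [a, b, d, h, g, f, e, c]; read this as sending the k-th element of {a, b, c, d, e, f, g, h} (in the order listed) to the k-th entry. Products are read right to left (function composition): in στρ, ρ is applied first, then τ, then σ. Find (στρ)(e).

Apply the permutations in order: ρ(e) = g, then τ(g) = g, then σ(g) = e. So (στρ)(e) = e.

e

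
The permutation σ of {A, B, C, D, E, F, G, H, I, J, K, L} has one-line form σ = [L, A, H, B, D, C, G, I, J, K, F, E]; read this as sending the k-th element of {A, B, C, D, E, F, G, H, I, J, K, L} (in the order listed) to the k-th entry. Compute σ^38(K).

C

Tracing K → F → … returns to K after 6 steps, so K lies in a 6-cycle (C, H, I, J, K, F).
Since the cycle has length 6, σ^38 acts on it the same as σ^2 (38 mod 6 = 2).
Stepping 2 places around the cycle: K → F → C.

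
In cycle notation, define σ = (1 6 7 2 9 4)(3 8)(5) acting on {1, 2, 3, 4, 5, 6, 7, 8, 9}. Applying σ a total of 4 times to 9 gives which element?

9 lies in the 6-cycle (1 6 7 2 9 4).
Advancing 4 steps from 9: 9 → 4 → 1 → 6 → 7.

7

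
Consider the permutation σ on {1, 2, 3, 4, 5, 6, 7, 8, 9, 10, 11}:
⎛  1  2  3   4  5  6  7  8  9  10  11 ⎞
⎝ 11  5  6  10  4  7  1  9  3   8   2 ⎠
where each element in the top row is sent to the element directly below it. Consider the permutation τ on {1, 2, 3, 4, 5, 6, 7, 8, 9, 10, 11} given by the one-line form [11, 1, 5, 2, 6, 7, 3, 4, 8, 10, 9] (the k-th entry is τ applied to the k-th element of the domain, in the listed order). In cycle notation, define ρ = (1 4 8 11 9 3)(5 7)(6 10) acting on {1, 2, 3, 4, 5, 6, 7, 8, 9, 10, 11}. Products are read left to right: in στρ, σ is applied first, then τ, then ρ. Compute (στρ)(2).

10

(στρ)(2) = ρ(τ(σ(2))). σ(2) = 5, then τ(5) = 6, then ρ(6) = 10, so the result is 10.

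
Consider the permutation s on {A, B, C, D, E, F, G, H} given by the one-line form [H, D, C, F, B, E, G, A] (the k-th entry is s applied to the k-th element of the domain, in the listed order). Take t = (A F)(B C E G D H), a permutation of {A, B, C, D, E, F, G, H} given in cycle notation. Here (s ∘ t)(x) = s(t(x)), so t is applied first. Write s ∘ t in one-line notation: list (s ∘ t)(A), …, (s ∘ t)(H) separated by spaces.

Chase each element through t then s: A → F → E; B → C → C; C → E → B; D → H → A; E → G → G; F → A → H; G → D → F; H → B → D.
So s ∘ t in one-line form is E C B A G H F D.

E C B A G H F D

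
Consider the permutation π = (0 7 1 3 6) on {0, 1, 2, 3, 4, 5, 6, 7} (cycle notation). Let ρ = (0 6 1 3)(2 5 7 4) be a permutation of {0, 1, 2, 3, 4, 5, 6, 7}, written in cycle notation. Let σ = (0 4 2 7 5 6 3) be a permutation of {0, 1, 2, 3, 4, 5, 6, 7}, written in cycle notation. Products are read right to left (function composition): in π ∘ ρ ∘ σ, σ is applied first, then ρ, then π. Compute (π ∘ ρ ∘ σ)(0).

(π ∘ ρ ∘ σ)(0) = π(ρ(σ(0))). σ(0) = 4, then ρ(4) = 2, then π(2) = 2, so the result is 2.

2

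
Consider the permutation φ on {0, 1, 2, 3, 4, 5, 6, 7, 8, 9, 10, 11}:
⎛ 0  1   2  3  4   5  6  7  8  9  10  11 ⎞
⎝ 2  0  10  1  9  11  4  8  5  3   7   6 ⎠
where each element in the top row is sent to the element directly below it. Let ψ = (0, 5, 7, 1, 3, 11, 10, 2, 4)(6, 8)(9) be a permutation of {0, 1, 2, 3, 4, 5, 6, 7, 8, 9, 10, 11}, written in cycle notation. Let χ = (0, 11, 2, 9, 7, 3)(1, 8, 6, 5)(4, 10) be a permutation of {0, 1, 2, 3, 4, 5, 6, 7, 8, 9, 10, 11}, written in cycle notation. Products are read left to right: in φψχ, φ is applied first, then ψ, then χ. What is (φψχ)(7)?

5

Chase 7: φ(7) = 8; ψ(8) = 6; χ(6) = 5. Hence (φψχ)(7) = 5.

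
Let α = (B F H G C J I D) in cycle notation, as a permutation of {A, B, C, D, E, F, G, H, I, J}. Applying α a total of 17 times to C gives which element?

J

C lies in the 8-cycle (B F H G C J I D).
On an 8-cycle, α^8 is the identity, so α^17 = α^1 there (17 ≡ 1 mod 8).
Stepping 1 place around the cycle: C → J.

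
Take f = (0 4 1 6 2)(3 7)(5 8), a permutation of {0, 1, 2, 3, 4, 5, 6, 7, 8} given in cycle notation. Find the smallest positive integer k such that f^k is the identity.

The disjoint cycles have lengths 5, 2, 2.
The order of f is the least common multiple of its cycle lengths: lcm(5, 2, 2) = 10.

10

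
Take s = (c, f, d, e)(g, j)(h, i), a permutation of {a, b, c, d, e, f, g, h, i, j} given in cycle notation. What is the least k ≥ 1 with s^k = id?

The disjoint cycles have lengths 4, 2, 2, 1, 1.
The order is lcm(4, 2, 2) = 4.

4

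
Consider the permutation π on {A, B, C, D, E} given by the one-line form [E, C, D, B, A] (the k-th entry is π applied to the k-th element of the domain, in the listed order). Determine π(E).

E is element number 5 of the domain, and entry number 5 of the one-line form is A, so π(E) = A.

A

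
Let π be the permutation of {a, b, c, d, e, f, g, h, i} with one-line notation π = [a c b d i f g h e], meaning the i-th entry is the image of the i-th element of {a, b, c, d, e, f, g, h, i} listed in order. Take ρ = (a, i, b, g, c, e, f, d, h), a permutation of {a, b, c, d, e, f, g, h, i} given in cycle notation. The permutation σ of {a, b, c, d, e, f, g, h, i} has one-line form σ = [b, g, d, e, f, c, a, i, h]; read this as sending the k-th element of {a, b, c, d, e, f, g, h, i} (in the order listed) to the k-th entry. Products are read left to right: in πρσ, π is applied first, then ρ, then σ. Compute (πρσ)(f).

e

(πρσ)(f) = σ(ρ(π(f))). π(f) = f, then ρ(f) = d, then σ(d) = e, so the result is e.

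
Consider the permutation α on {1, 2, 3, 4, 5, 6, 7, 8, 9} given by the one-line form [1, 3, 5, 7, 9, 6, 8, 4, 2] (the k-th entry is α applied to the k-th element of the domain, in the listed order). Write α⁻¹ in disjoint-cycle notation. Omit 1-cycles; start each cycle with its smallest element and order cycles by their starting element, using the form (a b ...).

(2 9 5 3)(4 8 7)

The cycle decomposition of α is (2 3 5 9)(4 7 8).
The inverse reverses every cycle; in canonical form, α⁻¹ = (2 9 5 3)(4 8 7).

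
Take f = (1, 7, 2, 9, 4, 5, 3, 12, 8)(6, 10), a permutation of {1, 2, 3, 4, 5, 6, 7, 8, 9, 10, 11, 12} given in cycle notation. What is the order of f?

The disjoint cycles have lengths 9, 2, 1.
The order is lcm(9, 2) = 18.

18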